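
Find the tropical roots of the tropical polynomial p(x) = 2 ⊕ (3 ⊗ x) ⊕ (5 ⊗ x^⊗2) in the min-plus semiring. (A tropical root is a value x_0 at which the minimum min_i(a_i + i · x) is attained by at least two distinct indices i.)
Roots: {-2, -1}

Each tropical root is a break point of the lower envelope of the lines y = a_i + i · x (there are 3 lines, with slopes 0, 1, ..., 2). Only the lines that attain the minimum somewhere contribute to roots; other lines are dominated. Here the surviving (envelope) indices are i = 2, i = 1, i = 0.
Intersections between consecutive envelope lines give the roots: for adjacent envelope indices i < j the intersection is x = (a_i − a_j) / (j − i). Reading off the sorted break points: {-2, -1}.
Verification: at each break x_0, at least two indices attain the minimum of min_i(a_i + i · x_0).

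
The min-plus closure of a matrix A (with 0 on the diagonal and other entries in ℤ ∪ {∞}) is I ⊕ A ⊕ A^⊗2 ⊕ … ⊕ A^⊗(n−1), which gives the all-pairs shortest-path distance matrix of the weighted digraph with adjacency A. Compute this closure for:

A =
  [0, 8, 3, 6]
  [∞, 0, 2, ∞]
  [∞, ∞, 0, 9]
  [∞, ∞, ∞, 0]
Closure =
  [0, 8, 3, 6]
  [∞, 0, 2, 11]
  [∞, ∞, 0, 9]
  [∞, ∞, ∞, 0]

This is the Floyd-Warshall all-pairs shortest-path computation. For each intermediate vertex k = 0, 1, …, 3, update dist[i][j] ← min(dist[i][j], dist[i][k] + dist[k][j]). The final matrix gives, for each (i, j), the minimum total weight of any directed path from i to j (possibly empty when i = j).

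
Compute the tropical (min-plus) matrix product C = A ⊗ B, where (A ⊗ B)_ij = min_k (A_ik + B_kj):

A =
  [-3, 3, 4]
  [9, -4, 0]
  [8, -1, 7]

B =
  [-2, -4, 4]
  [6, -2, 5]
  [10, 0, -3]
A ⊗ B =
  [-5, -7, 1]
  [2, -6, -3]
  [5, -3, 4]

Apply the min-plus product entry-by-entry:
  C[0][0] = min over k of (A[0][0] + B[0][0] = -3 + -2 = -5, A[0][1] + B[1][0] = 3 + 6 = 9, A[0][2] + B[2][0] = 4 + 10 = 14) = -5 (attained at k = 0)
  C[0][1] = min over k of (A[0][0] + B[0][1] = -3 + -4 = -7, A[0][1] + B[1][1] = 3 + -2 = 1, A[0][2] + B[2][1] = 4 + 0 = 4) = -7 (attained at k = 0)
  C[0][2] = min over k of (A[0][0] + B[0][2] = -3 + 4 = 1, A[0][1] + B[1][2] = 3 + 5 = 8, A[0][2] + B[2][2] = 4 + -3 = 1) = 1 (attained at k = 0)
  C[1][0] = min over k of (A[1][0] + B[0][0] = 9 + -2 = 7, A[1][1] + B[1][0] = -4 + 6 = 2, A[1][2] + B[2][0] = 0 + 10 = 10) = 2 (attained at k = 1)
  C[1][1] = min over k of (A[1][0] + B[0][1] = 9 + -4 = 5, A[1][1] + B[1][1] = -4 + -2 = -6, A[1][2] + B[2][1] = 0 + 0 = 0) = -6 (attained at k = 1)
  C[1][2] = min over k of (A[1][0] + B[0][2] = 9 + 4 = 13, A[1][1] + B[1][2] = -4 + 5 = 1, A[1][2] + B[2][2] = 0 + -3 = -3) = -3 (attained at k = 2)
  C[2][0] = min over k of (A[2][0] + B[0][0] = 8 + -2 = 6, A[2][1] + B[1][0] = -1 + 6 = 5, A[2][2] + B[2][0] = 7 + 10 = 17) = 5 (attained at k = 1)
  C[2][1] = min over k of (A[2][0] + B[0][1] = 8 + -4 = 4, A[2][1] + B[1][1] = -1 + -2 = -3, A[2][2] + B[2][1] = 7 + 0 = 7) = -3 (attained at k = 1)
  C[2][2] = min over k of (A[2][0] + B[0][2] = 8 + 4 = 12, A[2][1] + B[1][2] = -1 + 5 = 4, A[2][2] + B[2][2] = 7 + -3 = 4) = 4 (attained at k = 1)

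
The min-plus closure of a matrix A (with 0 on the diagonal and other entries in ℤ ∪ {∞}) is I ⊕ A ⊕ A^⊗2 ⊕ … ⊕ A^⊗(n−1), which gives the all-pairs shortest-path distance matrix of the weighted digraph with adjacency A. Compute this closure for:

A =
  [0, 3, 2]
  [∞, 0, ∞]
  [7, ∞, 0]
Closure =
  [0, 3, 2]
  [∞, 0, ∞]
  [7, 10, 0]

This is the Floyd-Warshall all-pairs shortest-path computation. For each intermediate vertex k = 0, 1, …, 2, update dist[i][j] ← min(dist[i][j], dist[i][k] + dist[k][j]). The final matrix gives, for each (i, j), the minimum total weight of any directed path from i to j (possibly empty when i = j).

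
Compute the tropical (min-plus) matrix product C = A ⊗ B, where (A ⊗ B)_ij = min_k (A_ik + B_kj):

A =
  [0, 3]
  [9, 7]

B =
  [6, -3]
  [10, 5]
A ⊗ B =
  [6, -3]
  [15, 6]

Apply the min-plus product entry-by-entry:
  C[0][0] = min over k of (A[0][0] + B[0][0] = 0 + 6 = 6, A[0][1] + B[1][0] = 3 + 10 = 13) = 6 (attained at k = 0)
  C[0][1] = min over k of (A[0][0] + B[0][1] = 0 + -3 = -3, A[0][1] + B[1][1] = 3 + 5 = 8) = -3 (attained at k = 0)
  C[1][0] = min over k of (A[1][0] + B[0][0] = 9 + 6 = 15, A[1][1] + B[1][0] = 7 + 10 = 17) = 15 (attained at k = 0)
  C[1][1] = min over k of (A[1][0] + B[0][1] = 9 + -3 = 6, A[1][1] + B[1][1] = 7 + 5 = 12) = 6 (attained at k = 0)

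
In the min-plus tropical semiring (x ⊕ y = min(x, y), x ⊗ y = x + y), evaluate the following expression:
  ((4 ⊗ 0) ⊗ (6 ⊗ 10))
((4 ⊗ 0) ⊗ (6 ⊗ 10)) = 20

Expand innermost to outermost. Recall ⊕ takes the minimum of its arguments and ⊗ takes their sum. Working out the expression ((4 ⊗ 0) ⊗ (6 ⊗ 10)) gives 20.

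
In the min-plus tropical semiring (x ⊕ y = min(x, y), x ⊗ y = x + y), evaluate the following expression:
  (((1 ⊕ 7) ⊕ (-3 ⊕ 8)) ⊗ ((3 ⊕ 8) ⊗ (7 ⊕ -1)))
(((1 ⊕ 7) ⊕ (-3 ⊕ 8)) ⊗ ((3 ⊕ 8) ⊗ (7 ⊕ -1))) = -1

Expand innermost to outermost. Recall ⊕ takes the minimum of its arguments and ⊗ takes their sum. Working out the expression (((1 ⊕ 7) ⊕ (-3 ⊕ 8)) ⊗ ((3 ⊕ 8) ⊗ (7 ⊕ -1))) gives -1.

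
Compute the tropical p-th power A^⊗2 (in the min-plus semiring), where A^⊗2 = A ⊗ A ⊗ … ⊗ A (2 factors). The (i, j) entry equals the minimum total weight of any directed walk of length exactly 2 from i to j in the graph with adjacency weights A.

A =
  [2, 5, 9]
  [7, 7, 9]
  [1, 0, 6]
A^⊗2 =
  [4, 7, 11]
  [9, 9, 15]
  [3, 6, 9]

Each entry (A^⊗2)_ij equals the minimum over all length-2 walks i = v_0 → v_1 → … → v_2 = j of Σ_t A[v_t][v_{t+1}]. For example, for (i, j) = (0, 2) we minimise over 3 possible intermediate vertex sequences; the minimum is 11, attained along the walk 0 → 0 → 2.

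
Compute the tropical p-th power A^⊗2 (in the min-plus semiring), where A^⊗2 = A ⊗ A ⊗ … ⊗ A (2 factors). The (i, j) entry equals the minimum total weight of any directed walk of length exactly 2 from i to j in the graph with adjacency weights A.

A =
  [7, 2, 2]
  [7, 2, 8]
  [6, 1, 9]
A^⊗2 =
  [8, 3, 9]
  [9, 4, 9]
  [8, 3, 8]

Each entry (A^⊗2)_ij equals the minimum over all length-2 walks i = v_0 → v_1 → … → v_2 = j of Σ_t A[v_t][v_{t+1}]. For example, for (i, j) = (0, 2) we minimise over 3 possible intermediate vertex sequences; the minimum is 9, attained along the walk 0 → 0 → 2.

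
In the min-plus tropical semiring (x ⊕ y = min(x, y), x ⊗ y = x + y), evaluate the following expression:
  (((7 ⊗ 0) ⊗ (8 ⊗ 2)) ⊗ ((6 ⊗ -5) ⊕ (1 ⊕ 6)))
(((7 ⊗ 0) ⊗ (8 ⊗ 2)) ⊗ ((6 ⊗ -5) ⊕ (1 ⊕ 6))) = 18

Expand innermost to outermost. Recall ⊕ takes the minimum of its arguments and ⊗ takes their sum. Working out the expression (((7 ⊗ 0) ⊗ (8 ⊗ 2)) ⊗ ((6 ⊗ -5) ⊕ (1 ⊕ 6))) gives 18.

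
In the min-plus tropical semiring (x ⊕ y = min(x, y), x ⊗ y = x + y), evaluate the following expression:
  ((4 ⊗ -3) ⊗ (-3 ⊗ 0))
((4 ⊗ -3) ⊗ (-3 ⊗ 0)) = -2

Expand innermost to outermost. Recall ⊕ takes the minimum of its arguments and ⊗ takes their sum. Working out the expression ((4 ⊗ -3) ⊗ (-3 ⊗ 0)) gives -2.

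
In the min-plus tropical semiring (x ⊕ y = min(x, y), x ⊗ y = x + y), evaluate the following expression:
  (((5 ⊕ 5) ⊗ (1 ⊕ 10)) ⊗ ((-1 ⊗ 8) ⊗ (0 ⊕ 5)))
(((5 ⊕ 5) ⊗ (1 ⊕ 10)) ⊗ ((-1 ⊗ 8) ⊗ (0 ⊕ 5))) = 13

Expand innermost to outermost. Recall ⊕ takes the minimum of its arguments and ⊗ takes their sum. Working out the expression (((5 ⊕ 5) ⊗ (1 ⊕ 10)) ⊗ ((-1 ⊗ 8) ⊗ (0 ⊕ 5))) gives 13.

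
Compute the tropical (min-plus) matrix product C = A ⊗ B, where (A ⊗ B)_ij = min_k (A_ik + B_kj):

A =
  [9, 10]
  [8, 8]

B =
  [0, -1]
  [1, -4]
A ⊗ B =
  [9, 6]
  [8, 4]

Apply the min-plus product entry-by-entry:
  C[0][0] = min over k of (A[0][0] + B[0][0] = 9 + 0 = 9, A[0][1] + B[1][0] = 10 + 1 = 11) = 9 (attained at k = 0)
  C[0][1] = min over k of (A[0][0] + B[0][1] = 9 + -1 = 8, A[0][1] + B[1][1] = 10 + -4 = 6) = 6 (attained at k = 1)
  C[1][0] = min over k of (A[1][0] + B[0][0] = 8 + 0 = 8, A[1][1] + B[1][0] = 8 + 1 = 9) = 8 (attained at k = 0)
  C[1][1] = min over k of (A[1][0] + B[0][1] = 8 + -1 = 7, A[1][1] + B[1][1] = 8 + -4 = 4) = 4 (attained at k = 1)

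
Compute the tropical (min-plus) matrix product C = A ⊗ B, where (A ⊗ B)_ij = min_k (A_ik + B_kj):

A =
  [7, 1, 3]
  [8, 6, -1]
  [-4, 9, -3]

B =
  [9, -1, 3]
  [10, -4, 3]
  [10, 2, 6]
A ⊗ B =
  [11, -3, 4]
  [9, 1, 5]
  [5, -5, -1]

Apply the min-plus product entry-by-entry:
  C[0][0] = min over k of (A[0][0] + B[0][0] = 7 + 9 = 16, A[0][1] + B[1][0] = 1 + 10 = 11, A[0][2] + B[2][0] = 3 + 10 = 13) = 11 (attained at k = 1)
  C[0][1] = min over k of (A[0][0] + B[0][1] = 7 + -1 = 6, A[0][1] + B[1][1] = 1 + -4 = -3, A[0][2] + B[2][1] = 3 + 2 = 5) = -3 (attained at k = 1)
  C[0][2] = min over k of (A[0][0] + B[0][2] = 7 + 3 = 10, A[0][1] + B[1][2] = 1 + 3 = 4, A[0][2] + B[2][2] = 3 + 6 = 9) = 4 (attained at k = 1)
  C[1][0] = min over k of (A[1][0] + B[0][0] = 8 + 9 = 17, A[1][1] + B[1][0] = 6 + 10 = 16, A[1][2] + B[2][0] = -1 + 10 = 9) = 9 (attained at k = 2)
  C[1][1] = min over k of (A[1][0] + B[0][1] = 8 + -1 = 7, A[1][1] + B[1][1] = 6 + -4 = 2, A[1][2] + B[2][1] = -1 + 2 = 1) = 1 (attained at k = 2)
  C[1][2] = min over k of (A[1][0] + B[0][2] = 8 + 3 = 11, A[1][1] + B[1][2] = 6 + 3 = 9, A[1][2] + B[2][2] = -1 + 6 = 5) = 5 (attained at k = 2)
  C[2][0] = min over k of (A[2][0] + B[0][0] = -4 + 9 = 5, A[2][1] + B[1][0] = 9 + 10 = 19, A[2][2] + B[2][0] = -3 + 10 = 7) = 5 (attained at k = 0)
  C[2][1] = min over k of (A[2][0] + B[0][1] = -4 + -1 = -5, A[2][1] + B[1][1] = 9 + -4 = 5, A[2][2] + B[2][1] = -3 + 2 = -1) = -5 (attained at k = 0)
  C[2][2] = min over k of (A[2][0] + B[0][2] = -4 + 3 = -1, A[2][1] + B[1][2] = 9 + 3 = 12, A[2][2] + B[2][2] = -3 + 6 = 3) = -1 (attained at k = 0)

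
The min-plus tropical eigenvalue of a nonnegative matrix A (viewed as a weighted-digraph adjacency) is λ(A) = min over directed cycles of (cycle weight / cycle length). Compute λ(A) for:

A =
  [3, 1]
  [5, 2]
λ(A) = 2

Enumerate directed cycles and compute their means (weight / length). Sample:
  cycle 0 → 0: weight = 3, length = 1, mean = 3/1 ≈ 3.000
  cycle 1 → 1: weight = 2, length = 1, mean = 2/1 ≈ 2.000
  cycle 0 → 1 → 0: weight = 6, length = 2, mean = 6/2 ≈ 3.000
  cycle 1 → 0 → 1: weight = 6, length = 2, mean = 6/2 ≈ 3.000
Minimum mean = 2.000, attained e.g. along the cycle 1 → 1 with weight 2 and length 1. So λ(A) = 2/1 = 2.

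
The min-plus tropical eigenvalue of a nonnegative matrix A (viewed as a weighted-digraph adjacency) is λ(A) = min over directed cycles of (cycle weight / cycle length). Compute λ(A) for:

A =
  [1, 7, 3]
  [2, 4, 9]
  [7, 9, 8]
λ(A) = 1

Enumerate directed cycles and compute their means (weight / length). Sample:
  cycle 0 → 0: weight = 1, length = 1, mean = 1/1 ≈ 1.000
  cycle 1 → 1: weight = 4, length = 1, mean = 4/1 ≈ 4.000
  cycle 2 → 2: weight = 8, length = 1, mean = 8/1 ≈ 8.000
  cycle 0 → 1 → 0: weight = 9, length = 2, mean = 9/2 ≈ 4.500
  cycle 0 → 2 → 0: weight = 10, length = 2, mean = 10/2 ≈ 5.000
  cycle 1 → 0 → 1: weight = 9, length = 2, mean = 9/2 ≈ 4.500
Minimum mean = 1.000, attained e.g. along the cycle 0 → 0 with weight 1 and length 1. So λ(A) = 1/1 = 1.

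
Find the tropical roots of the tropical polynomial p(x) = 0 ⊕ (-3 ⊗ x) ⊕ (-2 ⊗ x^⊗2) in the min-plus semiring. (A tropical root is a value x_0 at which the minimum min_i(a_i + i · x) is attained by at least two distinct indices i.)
Roots: {-1, 3}

Each tropical root is a break point of the lower envelope of the lines y = a_i + i · x (there are 3 lines, with slopes 0, 1, ..., 2). Only the lines that attain the minimum somewhere contribute to roots; other lines are dominated. Here the surviving (envelope) indices are i = 2, i = 1, i = 0.
Intersections between consecutive envelope lines give the roots: for adjacent envelope indices i < j the intersection is x = (a_i − a_j) / (j − i). Reading off the sorted break points: {-1, 3}.
Verification: at each break x_0, at least two indices attain the minimum of min_i(a_i + i · x_0).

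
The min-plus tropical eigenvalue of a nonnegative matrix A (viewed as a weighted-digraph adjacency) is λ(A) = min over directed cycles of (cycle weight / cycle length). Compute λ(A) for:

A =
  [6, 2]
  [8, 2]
λ(A) = 2

Enumerate directed cycles and compute their means (weight / length). Sample:
  cycle 0 → 0: weight = 6, length = 1, mean = 6/1 ≈ 6.000
  cycle 1 → 1: weight = 2, length = 1, mean = 2/1 ≈ 2.000
  cycle 0 → 1 → 0: weight = 10, length = 2, mean = 10/2 ≈ 5.000
  cycle 1 → 0 → 1: weight = 10, length = 2, mean = 10/2 ≈ 5.000
Minimum mean = 2.000, attained e.g. along the cycle 1 → 1 with weight 2 and length 1. So λ(A) = 2/1 = 2.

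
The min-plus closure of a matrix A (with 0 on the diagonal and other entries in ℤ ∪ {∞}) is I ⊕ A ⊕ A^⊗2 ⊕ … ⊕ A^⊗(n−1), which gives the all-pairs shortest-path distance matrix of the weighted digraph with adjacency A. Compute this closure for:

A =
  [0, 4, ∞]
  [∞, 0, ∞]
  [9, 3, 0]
Closure =
  [0, 4, ∞]
  [∞, 0, ∞]
  [9, 3, 0]

This is the Floyd-Warshall all-pairs shortest-path computation. For each intermediate vertex k = 0, 1, …, 2, update dist[i][j] ← min(dist[i][j], dist[i][k] + dist[k][j]). The final matrix gives, for each (i, j), the minimum total weight of any directed path from i to j (possibly empty when i = j).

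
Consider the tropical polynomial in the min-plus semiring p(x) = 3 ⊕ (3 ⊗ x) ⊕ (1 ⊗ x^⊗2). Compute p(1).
p(1) = 3

A tropical monomial a ⊗ x^⊗i evaluates to a + i · x. Evaluating each term at x = 1:
  Term 0 contributes 3 + 0 · 1 = 3
  Term 1 contributes 3 + 1 · 1 = 4
  Term 2 contributes 1 + 2 · 1 = 3
p(1) = ⊕ of these = min[3, 4, 3] = 3.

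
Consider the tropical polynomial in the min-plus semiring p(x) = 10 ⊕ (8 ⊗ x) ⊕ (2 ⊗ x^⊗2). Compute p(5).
p(5) = 10

A tropical monomial a ⊗ x^⊗i evaluates to a + i · x. Evaluating each term at x = 5:
  Term 0 contributes 10 + 0 · 5 = 10
  Term 1 contributes 8 + 1 · 5 = 13
  Term 2 contributes 2 + 2 · 5 = 12
p(5) = ⊕ of these = min[10, 13, 12] = 10.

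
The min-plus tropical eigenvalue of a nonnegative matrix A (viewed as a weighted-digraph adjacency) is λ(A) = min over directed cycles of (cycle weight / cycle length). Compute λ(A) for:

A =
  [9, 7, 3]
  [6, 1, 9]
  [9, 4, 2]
λ(A) = 1

Enumerate directed cycles and compute their means (weight / length). Sample:
  cycle 0 → 0: weight = 9, length = 1, mean = 9/1 ≈ 9.000
  cycle 1 → 1: weight = 1, length = 1, mean = 1/1 ≈ 1.000
  cycle 2 → 2: weight = 2, length = 1, mean = 2/1 ≈ 2.000
  cycle 0 → 1 → 0: weight = 13, length = 2, mean = 13/2 ≈ 6.500
  cycle 0 → 2 → 0: weight = 12, length = 2, mean = 12/2 ≈ 6.000
  cycle 1 → 0 → 1: weight = 13, length = 2, mean = 13/2 ≈ 6.500
Minimum mean = 1.000, attained e.g. along the cycle 1 → 1 with weight 1 and length 1. So λ(A) = 1/1 = 1.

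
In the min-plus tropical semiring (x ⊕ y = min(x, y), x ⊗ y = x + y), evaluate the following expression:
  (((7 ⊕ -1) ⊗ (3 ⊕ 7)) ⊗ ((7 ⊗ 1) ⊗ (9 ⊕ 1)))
(((7 ⊕ -1) ⊗ (3 ⊕ 7)) ⊗ ((7 ⊗ 1) ⊗ (9 ⊕ 1))) = 11

Expand innermost to outermost. Recall ⊕ takes the minimum of its arguments and ⊗ takes their sum. Working out the expression (((7 ⊕ -1) ⊗ (3 ⊕ 7)) ⊗ ((7 ⊗ 1) ⊗ (9 ⊕ 1))) gives 11.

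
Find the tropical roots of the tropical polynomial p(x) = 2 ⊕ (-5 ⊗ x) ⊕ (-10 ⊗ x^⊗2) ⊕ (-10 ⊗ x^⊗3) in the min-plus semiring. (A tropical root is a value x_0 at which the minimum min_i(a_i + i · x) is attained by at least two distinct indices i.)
Roots: {0, 5, 7}

Each tropical root is a break point of the lower envelope of the lines y = a_i + i · x (there are 4 lines, with slopes 0, 1, ..., 3). Only the lines that attain the minimum somewhere contribute to roots; other lines are dominated. Here the surviving (envelope) indices are i = 3, i = 2, i = 1, i = 0.
Intersections between consecutive envelope lines give the roots: for adjacent envelope indices i < j the intersection is x = (a_i − a_j) / (j − i). Reading off the sorted break points: {0, 5, 7}.
Verification: at each break x_0, at least two indices attain the minimum of min_i(a_i + i · x_0).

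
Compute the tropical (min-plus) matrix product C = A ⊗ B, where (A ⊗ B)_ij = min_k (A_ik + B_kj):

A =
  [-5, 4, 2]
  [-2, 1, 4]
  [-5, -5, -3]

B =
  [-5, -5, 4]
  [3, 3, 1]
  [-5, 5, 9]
A ⊗ B =
  [-10, -10, -1]
  [-7, -7, 2]
  [-10, -10, -4]

Apply the min-plus product entry-by-entry:
  C[0][0] = min over k of (A[0][0] + B[0][0] = -5 + -5 = -10, A[0][1] + B[1][0] = 4 + 3 = 7, A[0][2] + B[2][0] = 2 + -5 = -3) = -10 (attained at k = 0)
  C[0][1] = min over k of (A[0][0] + B[0][1] = -5 + -5 = -10, A[0][1] + B[1][1] = 4 + 3 = 7, A[0][2] + B[2][1] = 2 + 5 = 7) = -10 (attained at k = 0)
  C[0][2] = min over k of (A[0][0] + B[0][2] = -5 + 4 = -1, A[0][1] + B[1][2] = 4 + 1 = 5, A[0][2] + B[2][2] = 2 + 9 = 11) = -1 (attained at k = 0)
  C[1][0] = min over k of (A[1][0] + B[0][0] = -2 + -5 = -7, A[1][1] + B[1][0] = 1 + 3 = 4, A[1][2] + B[2][0] = 4 + -5 = -1) = -7 (attained at k = 0)
  C[1][1] = min over k of (A[1][0] + B[0][1] = -2 + -5 = -7, A[1][1] + B[1][1] = 1 + 3 = 4, A[1][2] + B[2][1] = 4 + 5 = 9) = -7 (attained at k = 0)
  C[1][2] = min over k of (A[1][0] + B[0][2] = -2 + 4 = 2, A[1][1] + B[1][2] = 1 + 1 = 2, A[1][2] + B[2][2] = 4 + 9 = 13) = 2 (attained at k = 0)
  C[2][0] = min over k of (A[2][0] + B[0][0] = -5 + -5 = -10, A[2][1] + B[1][0] = -5 + 3 = -2, A[2][2] + B[2][0] = -3 + -5 = -8) = -10 (attained at k = 0)
  C[2][1] = min over k of (A[2][0] + B[0][1] = -5 + -5 = -10, A[2][1] + B[1][1] = -5 + 3 = -2, A[2][2] + B[2][1] = -3 + 5 = 2) = -10 (attained at k = 0)
  C[2][2] = min over k of (A[2][0] + B[0][2] = -5 + 4 = -1, A[2][1] + B[1][2] = -5 + 1 = -4, A[2][2] + B[2][2] = -3 + 9 = 6) = -4 (attained at k = 1)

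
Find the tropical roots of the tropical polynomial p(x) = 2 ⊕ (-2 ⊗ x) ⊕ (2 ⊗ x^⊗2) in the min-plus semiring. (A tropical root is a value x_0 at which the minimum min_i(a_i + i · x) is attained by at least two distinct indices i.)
Roots: {-4, 4}

Each tropical root is a break point of the lower envelope of the lines y = a_i + i · x (there are 3 lines, with slopes 0, 1, ..., 2). Only the lines that attain the minimum somewhere contribute to roots; other lines are dominated. Here the surviving (envelope) indices are i = 2, i = 1, i = 0.
Intersections between consecutive envelope lines give the roots: for adjacent envelope indices i < j the intersection is x = (a_i − a_j) / (j − i). Reading off the sorted break points: {-4, 4}.
Verification: at each break x_0, at least two indices attain the minimum of min_i(a_i + i · x_0).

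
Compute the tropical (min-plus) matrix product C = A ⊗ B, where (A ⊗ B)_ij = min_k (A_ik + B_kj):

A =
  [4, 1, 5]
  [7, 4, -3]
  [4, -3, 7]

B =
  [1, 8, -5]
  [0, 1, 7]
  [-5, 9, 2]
A ⊗ B =
  [0, 2, -1]
  [-8, 5, -1]
  [-3, -2, -1]

Apply the min-plus product entry-by-entry:
  C[0][0] = min over k of (A[0][0] + B[0][0] = 4 + 1 = 5, A[0][1] + B[1][0] = 1 + 0 = 1, A[0][2] + B[2][0] = 5 + -5 = 0) = 0 (attained at k = 2)
  C[0][1] = min over k of (A[0][0] + B[0][1] = 4 + 8 = 12, A[0][1] + B[1][1] = 1 + 1 = 2, A[0][2] + B[2][1] = 5 + 9 = 14) = 2 (attained at k = 1)
  C[0][2] = min over k of (A[0][0] + B[0][2] = 4 + -5 = -1, A[0][1] + B[1][2] = 1 + 7 = 8, A[0][2] + B[2][2] = 5 + 2 = 7) = -1 (attained at k = 0)
  C[1][0] = min over k of (A[1][0] + B[0][0] = 7 + 1 = 8, A[1][1] + B[1][0] = 4 + 0 = 4, A[1][2] + B[2][0] = -3 + -5 = -8) = -8 (attained at k = 2)
  C[1][1] = min over k of (A[1][0] + B[0][1] = 7 + 8 = 15, A[1][1] + B[1][1] = 4 + 1 = 5, A[1][2] + B[2][1] = -3 + 9 = 6) = 5 (attained at k = 1)
  C[1][2] = min over k of (A[1][0] + B[0][2] = 7 + -5 = 2, A[1][1] + B[1][2] = 4 + 7 = 11, A[1][2] + B[2][2] = -3 + 2 = -1) = -1 (attained at k = 2)
  C[2][0] = min over k of (A[2][0] + B[0][0] = 4 + 1 = 5, A[2][1] + B[1][0] = -3 + 0 = -3, A[2][2] + B[2][0] = 7 + -5 = 2) = -3 (attained at k = 1)
  C[2][1] = min over k of (A[2][0] + B[0][1] = 4 + 8 = 12, A[2][1] + B[1][1] = -3 + 1 = -2, A[2][2] + B[2][1] = 7 + 9 = 16) = -2 (attained at k = 1)
  C[2][2] = min over k of (A[2][0] + B[0][2] = 4 + -5 = -1, A[2][1] + B[1][2] = -3 + 7 = 4, A[2][2] + B[2][2] = 7 + 2 = 9) = -1 (attained at k = 0)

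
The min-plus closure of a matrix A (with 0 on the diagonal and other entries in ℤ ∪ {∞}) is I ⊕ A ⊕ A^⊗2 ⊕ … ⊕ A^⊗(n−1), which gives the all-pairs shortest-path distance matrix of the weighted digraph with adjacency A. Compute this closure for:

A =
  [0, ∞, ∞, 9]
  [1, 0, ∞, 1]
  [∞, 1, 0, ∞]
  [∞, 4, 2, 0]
Closure =
  [0, 12, 11, 9]
  [1, 0, 3, 1]
  [2, 1, 0, 2]
  [4, 3, 2, 0]

This is the Floyd-Warshall all-pairs shortest-path computation. For each intermediate vertex k = 0, 1, …, 3, update dist[i][j] ← min(dist[i][j], dist[i][k] + dist[k][j]). The final matrix gives, for each (i, j), the minimum total weight of any directed path from i to j (possibly empty when i = j).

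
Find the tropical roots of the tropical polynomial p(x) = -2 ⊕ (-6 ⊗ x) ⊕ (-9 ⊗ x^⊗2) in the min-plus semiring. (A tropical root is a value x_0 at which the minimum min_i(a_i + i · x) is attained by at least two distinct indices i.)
Roots: {3, 4}

Each tropical root is a break point of the lower envelope of the lines y = a_i + i · x (there are 3 lines, with slopes 0, 1, ..., 2). Only the lines that attain the minimum somewhere contribute to roots; other lines are dominated. Here the surviving (envelope) indices are i = 2, i = 1, i = 0.
Intersections between consecutive envelope lines give the roots: for adjacent envelope indices i < j the intersection is x = (a_i − a_j) / (j − i). Reading off the sorted break points: {3, 4}.
Verification: at each break x_0, at least two indices attain the minimum of min_i(a_i + i · x_0).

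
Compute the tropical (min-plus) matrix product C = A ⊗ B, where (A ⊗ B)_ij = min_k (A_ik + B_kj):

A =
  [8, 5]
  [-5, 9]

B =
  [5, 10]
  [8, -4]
A ⊗ B =
  [13, 1]
  [0, 5]

Apply the min-plus product entry-by-entry:
  C[0][0] = min over k of (A[0][0] + B[0][0] = 8 + 5 = 13, A[0][1] + B[1][0] = 5 + 8 = 13) = 13 (attained at k = 0)
  C[0][1] = min over k of (A[0][0] + B[0][1] = 8 + 10 = 18, A[0][1] + B[1][1] = 5 + -4 = 1) = 1 (attained at k = 1)
  C[1][0] = min over k of (A[1][0] + B[0][0] = -5 + 5 = 0, A[1][1] + B[1][0] = 9 + 8 = 17) = 0 (attained at k = 0)
  C[1][1] = min over k of (A[1][0] + B[0][1] = -5 + 10 = 5, A[1][1] + B[1][1] = 9 + -4 = 5) = 5 (attained at k = 0)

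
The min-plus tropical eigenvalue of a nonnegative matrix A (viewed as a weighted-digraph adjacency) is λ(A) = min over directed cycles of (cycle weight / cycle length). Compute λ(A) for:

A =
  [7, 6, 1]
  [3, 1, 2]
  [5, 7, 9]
λ(A) = 1

Enumerate directed cycles and compute their means (weight / length). Sample:
  cycle 0 → 0: weight = 7, length = 1, mean = 7/1 ≈ 7.000
  cycle 1 → 1: weight = 1, length = 1, mean = 1/1 ≈ 1.000
  cycle 2 → 2: weight = 9, length = 1, mean = 9/1 ≈ 9.000
  cycle 0 → 1 → 0: weight = 9, length = 2, mean = 9/2 ≈ 4.500
  cycle 0 → 2 → 0: weight = 6, length = 2, mean = 6/2 ≈ 3.000
  cycle 1 → 0 → 1: weight = 9, length = 2, mean = 9/2 ≈ 4.500
Minimum mean = 1.000, attained e.g. along the cycle 1 → 1 with weight 1 and length 1. So λ(A) = 1/1 = 1.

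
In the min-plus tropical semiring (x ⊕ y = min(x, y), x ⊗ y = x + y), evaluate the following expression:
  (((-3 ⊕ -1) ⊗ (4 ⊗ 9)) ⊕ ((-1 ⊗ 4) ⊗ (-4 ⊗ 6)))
(((-3 ⊕ -1) ⊗ (4 ⊗ 9)) ⊕ ((-1 ⊗ 4) ⊗ (-4 ⊗ 6))) = 5

Expand innermost to outermost. Recall ⊕ takes the minimum of its arguments and ⊗ takes their sum. Working out the expression (((-3 ⊕ -1) ⊗ (4 ⊗ 9)) ⊕ ((-1 ⊗ 4) ⊗ (-4 ⊗ 6))) gives 5.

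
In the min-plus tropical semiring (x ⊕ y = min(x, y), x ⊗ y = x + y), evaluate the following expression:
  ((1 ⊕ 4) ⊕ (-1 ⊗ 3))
((1 ⊕ 4) ⊕ (-1 ⊗ 3)) = 1

Expand innermost to outermost. Recall ⊕ takes the minimum of its arguments and ⊗ takes their sum. Working out the expression ((1 ⊕ 4) ⊕ (-1 ⊗ 3)) gives 1.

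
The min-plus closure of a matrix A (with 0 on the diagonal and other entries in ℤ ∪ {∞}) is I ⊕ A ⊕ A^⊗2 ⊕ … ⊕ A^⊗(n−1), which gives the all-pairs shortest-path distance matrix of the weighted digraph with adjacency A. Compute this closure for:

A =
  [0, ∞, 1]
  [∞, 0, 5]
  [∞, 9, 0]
Closure =
  [0, 10, 1]
  [∞, 0, 5]
  [∞, 9, 0]

This is the Floyd-Warshall all-pairs shortest-path computation. For each intermediate vertex k = 0, 1, …, 2, update dist[i][j] ← min(dist[i][j], dist[i][k] + dist[k][j]). The final matrix gives, for each (i, j), the minimum total weight of any directed path from i to j (possibly empty when i = j).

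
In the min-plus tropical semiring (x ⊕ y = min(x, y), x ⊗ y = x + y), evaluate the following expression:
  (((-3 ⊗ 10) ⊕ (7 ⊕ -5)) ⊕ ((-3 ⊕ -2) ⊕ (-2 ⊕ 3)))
(((-3 ⊗ 10) ⊕ (7 ⊕ -5)) ⊕ ((-3 ⊕ -2) ⊕ (-2 ⊕ 3))) = -5

Expand innermost to outermost. Recall ⊕ takes the minimum of its arguments and ⊗ takes their sum. Working out the expression (((-3 ⊗ 10) ⊕ (7 ⊕ -5)) ⊕ ((-3 ⊕ -2) ⊕ (-2 ⊕ 3))) gives -5.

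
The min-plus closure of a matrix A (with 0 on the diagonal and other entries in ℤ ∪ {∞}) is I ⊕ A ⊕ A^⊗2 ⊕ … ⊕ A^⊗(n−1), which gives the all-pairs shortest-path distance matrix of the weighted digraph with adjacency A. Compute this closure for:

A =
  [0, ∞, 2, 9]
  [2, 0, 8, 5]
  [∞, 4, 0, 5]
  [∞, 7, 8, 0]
Closure =
  [0, 6, 2, 7]
  [2, 0, 4, 5]
  [6, 4, 0, 5]
  [9, 7, 8, 0]

This is the Floyd-Warshall all-pairs shortest-path computation. For each intermediate vertex k = 0, 1, …, 3, update dist[i][j] ← min(dist[i][j], dist[i][k] + dist[k][j]). The final matrix gives, for each (i, j), the minimum total weight of any directed path from i to j (possibly empty when i = j).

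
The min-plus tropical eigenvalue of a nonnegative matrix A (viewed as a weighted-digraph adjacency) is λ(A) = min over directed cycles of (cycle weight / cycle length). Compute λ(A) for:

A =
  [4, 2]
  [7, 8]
λ(A) = 4

Enumerate directed cycles and compute their means (weight / length). Sample:
  cycle 0 → 0: weight = 4, length = 1, mean = 4/1 ≈ 4.000
  cycle 1 → 1: weight = 8, length = 1, mean = 8/1 ≈ 8.000
  cycle 0 → 1 → 0: weight = 9, length = 2, mean = 9/2 ≈ 4.500
  cycle 1 → 0 → 1: weight = 9, length = 2, mean = 9/2 ≈ 4.500
Minimum mean = 4.000, attained e.g. along the cycle 0 → 0 with weight 4 and length 1. So λ(A) = 4/1 = 4.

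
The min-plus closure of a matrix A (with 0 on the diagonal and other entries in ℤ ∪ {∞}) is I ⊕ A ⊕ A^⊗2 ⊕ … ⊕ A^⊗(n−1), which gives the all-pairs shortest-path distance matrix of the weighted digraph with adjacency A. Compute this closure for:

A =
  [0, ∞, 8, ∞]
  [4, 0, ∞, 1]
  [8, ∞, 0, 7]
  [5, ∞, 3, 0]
Closure =
  [0, ∞, 8, 15]
  [4, 0, 4, 1]
  [8, ∞, 0, 7]
  [5, ∞, 3, 0]

This is the Floyd-Warshall all-pairs shortest-path computation. For each intermediate vertex k = 0, 1, …, 3, update dist[i][j] ← min(dist[i][j], dist[i][k] + dist[k][j]). The final matrix gives, for each (i, j), the minimum total weight of any directed path from i to j (possibly empty when i = j).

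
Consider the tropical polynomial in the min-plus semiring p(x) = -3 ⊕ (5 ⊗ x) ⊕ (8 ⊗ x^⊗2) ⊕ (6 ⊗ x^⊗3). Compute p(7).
p(7) = -3

A tropical monomial a ⊗ x^⊗i evaluates to a + i · x. Evaluating each term at x = 7:
  Term 0 contributes -3 + 0 · 7 = -3
  Term 1 contributes 5 + 1 · 7 = 12
  Term 2 contributes 8 + 2 · 7 = 22
  Term 3 contributes 6 + 3 · 7 = 27
p(7) = ⊕ of these = min[-3, 12, 22, 27] = -3.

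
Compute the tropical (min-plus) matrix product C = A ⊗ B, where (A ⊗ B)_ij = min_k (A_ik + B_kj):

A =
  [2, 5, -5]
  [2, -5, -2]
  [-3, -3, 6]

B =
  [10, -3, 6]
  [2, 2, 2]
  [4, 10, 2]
A ⊗ B =
  [-1, -1, -3]
  [-3, -3, -3]
  [-1, -6, -1]

Apply the min-plus product entry-by-entry:
  C[0][0] = min over k of (A[0][0] + B[0][0] = 2 + 10 = 12, A[0][1] + B[1][0] = 5 + 2 = 7, A[0][2] + B[2][0] = -5 + 4 = -1) = -1 (attained at k = 2)
  C[0][1] = min over k of (A[0][0] + B[0][1] = 2 + -3 = -1, A[0][1] + B[1][1] = 5 + 2 = 7, A[0][2] + B[2][1] = -5 + 10 = 5) = -1 (attained at k = 0)
  C[0][2] = min over k of (A[0][0] + B[0][2] = 2 + 6 = 8, A[0][1] + B[1][2] = 5 + 2 = 7, A[0][2] + B[2][2] = -5 + 2 = -3) = -3 (attained at k = 2)
  C[1][0] = min over k of (A[1][0] + B[0][0] = 2 + 10 = 12, A[1][1] + B[1][0] = -5 + 2 = -3, A[1][2] + B[2][0] = -2 + 4 = 2) = -3 (attained at k = 1)
  C[1][1] = min over k of (A[1][0] + B[0][1] = 2 + -3 = -1, A[1][1] + B[1][1] = -5 + 2 = -3, A[1][2] + B[2][1] = -2 + 10 = 8) = -3 (attained at k = 1)
  C[1][2] = min over k of (A[1][0] + B[0][2] = 2 + 6 = 8, A[1][1] + B[1][2] = -5 + 2 = -3, A[1][2] + B[2][2] = -2 + 2 = 0) = -3 (attained at k = 1)
  C[2][0] = min over k of (A[2][0] + B[0][0] = -3 + 10 = 7, A[2][1] + B[1][0] = -3 + 2 = -1, A[2][2] + B[2][0] = 6 + 4 = 10) = -1 (attained at k = 1)
  C[2][1] = min over k of (A[2][0] + B[0][1] = -3 + -3 = -6, A[2][1] + B[1][1] = -3 + 2 = -1, A[2][2] + B[2][1] = 6 + 10 = 16) = -6 (attained at k = 0)
  C[2][2] = min over k of (A[2][0] + B[0][2] = -3 + 6 = 3, A[2][1] + B[1][2] = -3 + 2 = -1, A[2][2] + B[2][2] = 6 + 2 = 8) = -1 (attained at k = 1)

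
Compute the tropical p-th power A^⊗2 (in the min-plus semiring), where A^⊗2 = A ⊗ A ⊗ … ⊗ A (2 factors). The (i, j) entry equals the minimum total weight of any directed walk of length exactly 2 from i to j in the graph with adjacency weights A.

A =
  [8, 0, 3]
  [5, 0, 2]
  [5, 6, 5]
A^⊗2 =
  [5, 0, 2]
  [5, 0, 2]
  [10, 5, 8]

Each entry (A^⊗2)_ij equals the minimum over all length-2 walks i = v_0 → v_1 → … → v_2 = j of Σ_t A[v_t][v_{t+1}]. For example, for (i, j) = (0, 2) we minimise over 3 possible intermediate vertex sequences; the minimum is 2, attained along the walk 0 → 1 → 2.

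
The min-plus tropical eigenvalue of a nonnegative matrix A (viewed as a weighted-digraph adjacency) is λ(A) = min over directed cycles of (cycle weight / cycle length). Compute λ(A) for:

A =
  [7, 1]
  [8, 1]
λ(A) = 1

Enumerate directed cycles and compute their means (weight / length). Sample:
  cycle 0 → 0: weight = 7, length = 1, mean = 7/1 ≈ 7.000
  cycle 1 → 1: weight = 1, length = 1, mean = 1/1 ≈ 1.000
  cycle 0 → 1 → 0: weight = 9, length = 2, mean = 9/2 ≈ 4.500
  cycle 1 → 0 → 1: weight = 9, length = 2, mean = 9/2 ≈ 4.500
Minimum mean = 1.000, attained e.g. along the cycle 1 → 1 with weight 1 and length 1. So λ(A) = 1/1 = 1.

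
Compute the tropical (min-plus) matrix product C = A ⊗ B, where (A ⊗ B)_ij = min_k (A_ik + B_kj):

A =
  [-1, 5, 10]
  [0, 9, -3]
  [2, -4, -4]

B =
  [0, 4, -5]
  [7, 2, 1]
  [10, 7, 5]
A ⊗ B =
  [-1, 3, -6]
  [0, 4, -5]
  [2, -2, -3]

Apply the min-plus product entry-by-entry:
  C[0][0] = min over k of (A[0][0] + B[0][0] = -1 + 0 = -1, A[0][1] + B[1][0] = 5 + 7 = 12, A[0][2] + B[2][0] = 10 + 10 = 20) = -1 (attained at k = 0)
  C[0][1] = min over k of (A[0][0] + B[0][1] = -1 + 4 = 3, A[0][1] + B[1][1] = 5 + 2 = 7, A[0][2] + B[2][1] = 10 + 7 = 17) = 3 (attained at k = 0)
  C[0][2] = min over k of (A[0][0] + B[0][2] = -1 + -5 = -6, A[0][1] + B[1][2] = 5 + 1 = 6, A[0][2] + B[2][2] = 10 + 5 = 15) = -6 (attained at k = 0)
  C[1][0] = min over k of (A[1][0] + B[0][0] = 0 + 0 = 0, A[1][1] + B[1][0] = 9 + 7 = 16, A[1][2] + B[2][0] = -3 + 10 = 7) = 0 (attained at k = 0)
  C[1][1] = min over k of (A[1][0] + B[0][1] = 0 + 4 = 4, A[1][1] + B[1][1] = 9 + 2 = 11, A[1][2] + B[2][1] = -3 + 7 = 4) = 4 (attained at k = 0)
  C[1][2] = min over k of (A[1][0] + B[0][2] = 0 + -5 = -5, A[1][1] + B[1][2] = 9 + 1 = 10, A[1][2] + B[2][2] = -3 + 5 = 2) = -5 (attained at k = 0)
  C[2][0] = min over k of (A[2][0] + B[0][0] = 2 + 0 = 2, A[2][1] + B[1][0] = -4 + 7 = 3, A[2][2] + B[2][0] = -4 + 10 = 6) = 2 (attained at k = 0)
  C[2][1] = min over k of (A[2][0] + B[0][1] = 2 + 4 = 6, A[2][1] + B[1][1] = -4 + 2 = -2, A[2][2] + B[2][1] = -4 + 7 = 3) = -2 (attained at k = 1)
  C[2][2] = min over k of (A[2][0] + B[0][2] = 2 + -5 = -3, A[2][1] + B[1][2] = -4 + 1 = -3, A[2][2] + B[2][2] = -4 + 5 = 1) = -3 (attained at k = 0)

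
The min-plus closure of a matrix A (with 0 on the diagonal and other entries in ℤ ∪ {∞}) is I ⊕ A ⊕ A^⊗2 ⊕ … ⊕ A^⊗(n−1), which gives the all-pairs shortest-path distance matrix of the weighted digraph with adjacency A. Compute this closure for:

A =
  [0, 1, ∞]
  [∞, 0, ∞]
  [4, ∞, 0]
Closure =
  [0, 1, ∞]
  [∞, 0, ∞]
  [4, 5, 0]

This is the Floyd-Warshall all-pairs shortest-path computation. For each intermediate vertex k = 0, 1, …, 2, update dist[i][j] ← min(dist[i][j], dist[i][k] + dist[k][j]). The final matrix gives, for each (i, j), the minimum total weight of any directed path from i to j (possibly empty when i = j).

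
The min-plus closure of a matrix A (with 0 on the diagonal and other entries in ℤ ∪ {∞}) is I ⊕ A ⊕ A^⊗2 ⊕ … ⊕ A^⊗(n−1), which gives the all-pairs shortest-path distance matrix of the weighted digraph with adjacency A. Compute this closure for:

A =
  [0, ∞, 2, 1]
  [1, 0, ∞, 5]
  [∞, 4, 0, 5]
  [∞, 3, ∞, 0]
Closure =
  [0, 4, 2, 1]
  [1, 0, 3, 2]
  [5, 4, 0, 5]
  [4, 3, 6, 0]

This is the Floyd-Warshall all-pairs shortest-path computation. For each intermediate vertex k = 0, 1, …, 3, update dist[i][j] ← min(dist[i][j], dist[i][k] + dist[k][j]). The final matrix gives, for each (i, j), the minimum total weight of any directed path from i to j (possibly empty when i = j).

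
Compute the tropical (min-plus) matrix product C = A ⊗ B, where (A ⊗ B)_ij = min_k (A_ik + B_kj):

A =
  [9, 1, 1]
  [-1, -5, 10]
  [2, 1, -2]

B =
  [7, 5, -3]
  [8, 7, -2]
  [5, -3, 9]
A ⊗ B =
  [6, -2, -1]
  [3, 2, -7]
  [3, -5, -1]

Apply the min-plus product entry-by-entry:
  C[0][0] = min over k of (A[0][0] + B[0][0] = 9 + 7 = 16, A[0][1] + B[1][0] = 1 + 8 = 9, A[0][2] + B[2][0] = 1 + 5 = 6) = 6 (attained at k = 2)
  C[0][1] = min over k of (A[0][0] + B[0][1] = 9 + 5 = 14, A[0][1] + B[1][1] = 1 + 7 = 8, A[0][2] + B[2][1] = 1 + -3 = -2) = -2 (attained at k = 2)
  C[0][2] = min over k of (A[0][0] + B[0][2] = 9 + -3 = 6, A[0][1] + B[1][2] = 1 + -2 = -1, A[0][2] + B[2][2] = 1 + 9 = 10) = -1 (attained at k = 1)
  C[1][0] = min over k of (A[1][0] + B[0][0] = -1 + 7 = 6, A[1][1] + B[1][0] = -5 + 8 = 3, A[1][2] + B[2][0] = 10 + 5 = 15) = 3 (attained at k = 1)
  C[1][1] = min over k of (A[1][0] + B[0][1] = -1 + 5 = 4, A[1][1] + B[1][1] = -5 + 7 = 2, A[1][2] + B[2][1] = 10 + -3 = 7) = 2 (attained at k = 1)
  C[1][2] = min over k of (A[1][0] + B[0][2] = -1 + -3 = -4, A[1][1] + B[1][2] = -5 + -2 = -7, A[1][2] + B[2][2] = 10 + 9 = 19) = -7 (attained at k = 1)
  C[2][0] = min over k of (A[2][0] + B[0][0] = 2 + 7 = 9, A[2][1] + B[1][0] = 1 + 8 = 9, A[2][2] + B[2][0] = -2 + 5 = 3) = 3 (attained at k = 2)
  C[2][1] = min over k of (A[2][0] + B[0][1] = 2 + 5 = 7, A[2][1] + B[1][1] = 1 + 7 = 8, A[2][2] + B[2][1] = -2 + -3 = -5) = -5 (attained at k = 2)
  C[2][2] = min over k of (A[2][0] + B[0][2] = 2 + -3 = -1, A[2][1] + B[1][2] = 1 + -2 = -1, A[2][2] + B[2][2] = -2 + 9 = 7) = -1 (attained at k = 0)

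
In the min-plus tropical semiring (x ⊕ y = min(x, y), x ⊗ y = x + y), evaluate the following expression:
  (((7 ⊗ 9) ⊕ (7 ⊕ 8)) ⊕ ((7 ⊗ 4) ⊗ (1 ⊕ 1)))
(((7 ⊗ 9) ⊕ (7 ⊕ 8)) ⊕ ((7 ⊗ 4) ⊗ (1 ⊕ 1))) = 7

Expand innermost to outermost. Recall ⊕ takes the minimum of its arguments and ⊗ takes their sum. Working out the expression (((7 ⊗ 9) ⊕ (7 ⊕ 8)) ⊕ ((7 ⊗ 4) ⊗ (1 ⊕ 1))) gives 7.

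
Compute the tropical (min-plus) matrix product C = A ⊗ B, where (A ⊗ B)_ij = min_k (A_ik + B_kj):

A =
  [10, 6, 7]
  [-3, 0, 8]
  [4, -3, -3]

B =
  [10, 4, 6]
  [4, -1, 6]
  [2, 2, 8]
A ⊗ B =
  [9, 5, 12]
  [4, -1, 3]
  [-1, -4, 3]

Apply the min-plus product entry-by-entry:
  C[0][0] = min over k of (A[0][0] + B[0][0] = 10 + 10 = 20, A[0][1] + B[1][0] = 6 + 4 = 10, A[0][2] + B[2][0] = 7 + 2 = 9) = 9 (attained at k = 2)
  C[0][1] = min over k of (A[0][0] + B[0][1] = 10 + 4 = 14, A[0][1] + B[1][1] = 6 + -1 = 5, A[0][2] + B[2][1] = 7 + 2 = 9) = 5 (attained at k = 1)
  C[0][2] = min over k of (A[0][0] + B[0][2] = 10 + 6 = 16, A[0][1] + B[1][2] = 6 + 6 = 12, A[0][2] + B[2][2] = 7 + 8 = 15) = 12 (attained at k = 1)
  C[1][0] = min over k of (A[1][0] + B[0][0] = -3 + 10 = 7, A[1][1] + B[1][0] = 0 + 4 = 4, A[1][2] + B[2][0] = 8 + 2 = 10) = 4 (attained at k = 1)
  C[1][1] = min over k of (A[1][0] + B[0][1] = -3 + 4 = 1, A[1][1] + B[1][1] = 0 + -1 = -1, A[1][2] + B[2][1] = 8 + 2 = 10) = -1 (attained at k = 1)
  C[1][2] = min over k of (A[1][0] + B[0][2] = -3 + 6 = 3, A[1][1] + B[1][2] = 0 + 6 = 6, A[1][2] + B[2][2] = 8 + 8 = 16) = 3 (attained at k = 0)
  C[2][0] = min over k of (A[2][0] + B[0][0] = 4 + 10 = 14, A[2][1] + B[1][0] = -3 + 4 = 1, A[2][2] + B[2][0] = -3 + 2 = -1) = -1 (attained at k = 2)
  C[2][1] = min over k of (A[2][0] + B[0][1] = 4 + 4 = 8, A[2][1] + B[1][1] = -3 + -1 = -4, A[2][2] + B[2][1] = -3 + 2 = -1) = -4 (attained at k = 1)
  C[2][2] = min over k of (A[2][0] + B[0][2] = 4 + 6 = 10, A[2][1] + B[1][2] = -3 + 6 = 3, A[2][2] + B[2][2] = -3 + 8 = 5) = 3 (attained at k = 1)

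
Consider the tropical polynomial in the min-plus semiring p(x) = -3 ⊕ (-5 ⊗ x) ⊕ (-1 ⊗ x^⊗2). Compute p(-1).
p(-1) = -6

A tropical monomial a ⊗ x^⊗i evaluates to a + i · x. Evaluating each term at x = -1:
  Term 0 contributes -3 + 0 · -1 = -3
  Term 1 contributes -5 + 1 · -1 = -6
  Term 2 contributes -1 + 2 · -1 = -3
p(-1) = ⊕ of these = min[-3, -6, -3] = -6.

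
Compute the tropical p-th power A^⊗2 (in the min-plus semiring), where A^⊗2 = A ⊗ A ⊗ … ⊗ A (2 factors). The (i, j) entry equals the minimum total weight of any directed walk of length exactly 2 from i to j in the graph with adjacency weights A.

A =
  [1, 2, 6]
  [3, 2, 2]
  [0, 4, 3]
A^⊗2 =
  [2, 3, 4]
  [2, 4, 4]
  [1, 2, 6]

Each entry (A^⊗2)_ij equals the minimum over all length-2 walks i = v_0 → v_1 → … → v_2 = j of Σ_t A[v_t][v_{t+1}]. For example, for (i, j) = (0, 2) we minimise over 3 possible intermediate vertex sequences; the minimum is 4, attained along the walk 0 → 1 → 2.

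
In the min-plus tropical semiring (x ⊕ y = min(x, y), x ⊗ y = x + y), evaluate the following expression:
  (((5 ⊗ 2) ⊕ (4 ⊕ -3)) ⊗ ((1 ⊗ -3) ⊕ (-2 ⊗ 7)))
(((5 ⊗ 2) ⊕ (4 ⊕ -3)) ⊗ ((1 ⊗ -3) ⊕ (-2 ⊗ 7))) = -5

Expand innermost to outermost. Recall ⊕ takes the minimum of its arguments and ⊗ takes their sum. Working out the expression (((5 ⊗ 2) ⊕ (4 ⊕ -3)) ⊗ ((1 ⊗ -3) ⊕ (-2 ⊗ 7))) gives -5.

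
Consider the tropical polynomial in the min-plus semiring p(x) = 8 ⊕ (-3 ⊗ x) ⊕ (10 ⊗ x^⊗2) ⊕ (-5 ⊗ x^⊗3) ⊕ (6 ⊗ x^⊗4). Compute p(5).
p(5) = 2

A tropical monomial a ⊗ x^⊗i evaluates to a + i · x. Evaluating each term at x = 5:
  Term 0 contributes 8 + 0 · 5 = 8
  Term 1 contributes -3 + 1 · 5 = 2
  Term 2 contributes 10 + 2 · 5 = 20
  Term 3 contributes -5 + 3 · 5 = 10
  Term 4 contributes 6 + 4 · 5 = 26
p(5) = ⊕ of these = min[8, 2, 20, 10, 26] = 2.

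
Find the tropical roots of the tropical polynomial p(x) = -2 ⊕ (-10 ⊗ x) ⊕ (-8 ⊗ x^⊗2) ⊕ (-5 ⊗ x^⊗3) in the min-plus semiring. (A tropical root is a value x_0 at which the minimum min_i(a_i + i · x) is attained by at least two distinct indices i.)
Roots: {-3, -2, 8}

Each tropical root is a break point of the lower envelope of the lines y = a_i + i · x (there are 4 lines, with slopes 0, 1, ..., 3). Only the lines that attain the minimum somewhere contribute to roots; other lines are dominated. Here the surviving (envelope) indices are i = 3, i = 2, i = 1, i = 0.
Intersections between consecutive envelope lines give the roots: for adjacent envelope indices i < j the intersection is x = (a_i − a_j) / (j − i). Reading off the sorted break points: {-3, -2, 8}.
Verification: at each break x_0, at least two indices attain the minimum of min_i(a_i + i · x_0).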